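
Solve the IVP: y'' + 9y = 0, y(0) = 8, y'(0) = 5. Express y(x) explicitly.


Characteristic roots of r² + 9 = 0 are ±3i, so y = C₁cos(3x) + C₂sin(3x).
Apply y(0) = 8: C₁ = 8. Differentiate and apply y'(0) = 5: 3·C₂ = 5, so C₂ = 5/3.
Particular solution: y = 8cos(3x) + (5/3)sin(3x).


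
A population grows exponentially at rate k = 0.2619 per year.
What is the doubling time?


Exponential growth: P(t) = P₀ e^(0.2619t). Set P(t)/P₀ = 2: e^(0.2619t) = 2.
Solve: t = ln(2)/0.2619 ≈ 2.65 years.


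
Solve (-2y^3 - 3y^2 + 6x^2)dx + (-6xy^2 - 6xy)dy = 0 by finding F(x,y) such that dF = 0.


Check exactness: ∂M/∂y = -6y^2 - 6y and ∂N/∂x = -6y^2 - 6y; equal, so the equation is exact.
Integrate M with respect to x (treating y as constant): ∫M dx = -2xy^3 - 3xy^2 + 2x^3 + h(y).
Differentiate w.r.t. y and set equal to N: all terms match, so h'(y) = 0 and h is a constant absorbed into C.
General solution: -2xy^3 - 3xy^2 + 2x^3 = C.


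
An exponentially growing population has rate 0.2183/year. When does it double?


Exponential growth: P(t) = P₀ e^(0.2183t). Set P(t)/P₀ = 2: e^(0.2183t) = 2.
Solve: t = ln(2)/0.2183 ≈ 3.18 years.


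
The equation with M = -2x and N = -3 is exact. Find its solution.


Check exactness: ∂M/∂y = 0 and ∂N/∂x = 0; equal, so the equation is exact.
Integrate M with respect to x (treating y as constant): ∫M dx = -x^2 + h(y).
Differentiate w.r.t. y and set equal to N: the x-dependent terms already match, leaving h'(y) = -3. Integrate: h(y) = -3y.
So F(x,y) = -x^2 - 3y.
General solution: -x^2 - 3y = C.


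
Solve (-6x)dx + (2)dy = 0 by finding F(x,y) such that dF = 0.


Check exactness: ∂M/∂y = 0 and ∂N/∂x = 0; equal, so the equation is exact.
Integrate M with respect to x (treating y as constant): ∫M dx = -3x^2 + h(y).
Differentiate w.r.t. y and set equal to N: the x-dependent terms already match, leaving h'(y) = 2. Integrate: h(y) = 2y.
So F(x,y) = 2y - 3x^2.
General solution: 2y - 3x^2 = C.


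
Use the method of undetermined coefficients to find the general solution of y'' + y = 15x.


Homogeneous: r² + 1 = 0 ⇒ r = ±1i, y_h = C₁cos(x) + C₂sin(x).
Polynomial forcing; try y_p = Ax + B. Then y_p'' + 1 y_p = 1(Ax + B) = 15x, so B = 0 and A = 15.
General solution: y = C₁cos(x) + C₂sin(x) + 15x.


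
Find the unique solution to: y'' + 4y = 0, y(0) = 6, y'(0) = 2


Characteristic roots of r² + 4 = 0 are ±2i, so y = C₁cos(2x) + C₂sin(2x).
Apply y(0) = 6: C₁ = 6. Differentiate and apply y'(0) = 2: 2·C₂ = 2, so C₂ = 1.
Particular solution: y = 6cos(2x) + sin(2x).


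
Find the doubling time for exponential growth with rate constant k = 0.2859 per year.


Exponential growth: P(t) = P₀ e^(0.2859t). Set P(t)/P₀ = 2: e^(0.2859t) = 2.
Solve: t = ln(2)/0.2859 ≈ 2.42 years.


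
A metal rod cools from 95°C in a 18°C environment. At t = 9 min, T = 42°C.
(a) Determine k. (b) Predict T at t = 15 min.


Newton's law: T(t) = T_a + (T₀ - T_a)e^(-kt).
(a) Use T(9) = 42: (42 - 18)/(95 - 18) = e^(-k·9), so k = -ln(0.312)/9 ≈ 0.1295.
(b) Apply k to t = 15: T(15) = 18 + (77)e^(-1.943) ≈ 29.0°C.


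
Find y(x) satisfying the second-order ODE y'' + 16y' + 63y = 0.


Characteristic equation: r² + 16r + 63 = 0.
Factor: (r + 9)(r + 7) = 0 ⇒ r = -9, -7 (distinct real).
General solution: y = C₁e^(-9x) + C₂e^(-7x).


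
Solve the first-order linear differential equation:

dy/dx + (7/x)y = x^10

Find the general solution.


P(x) = 7/x ⇒ μ = x^7.
(x^7 y)' = x^7·x^10 = x^17.
Integrate: x^7 y = x^18/(18) + C.
Solve for y: y = (1/18)x^11 + C/x^7.


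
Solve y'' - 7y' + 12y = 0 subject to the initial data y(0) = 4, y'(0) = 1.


Characteristic roots of r² - 7r + 12 = 0 are 3, 4.
General solution y = c₁ e^(3x) + c₂ e^(4x).
Apply y(0) = 4: c₁ + c₂ = 4. Apply y'(0) = 1: 3 c₁ + 4 c₂ = 1.
Solve: c₁ = 15, c₂ = -11.
Particular solution: y = 15e^(3x) - 11e^(4x).


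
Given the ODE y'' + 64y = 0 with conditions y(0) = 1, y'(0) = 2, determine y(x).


Characteristic roots of r² + 64 = 0 are ±8i, so y = C₁cos(8x) + C₂sin(8x).
Apply y(0) = 1: C₁ = 1. Differentiate and apply y'(0) = 2: 8·C₂ = 2, so C₂ = 1/4.
Particular solution: y = cos(8x) + (1/4)sin(8x).


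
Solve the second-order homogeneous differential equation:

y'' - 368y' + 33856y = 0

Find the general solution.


Characteristic equation: r² - 368r + 33856 = 0, i.e. (r - 184)² = 0.
Repeated root r = 184; include an x factor for the second linearly independent solution.
General solution: y = (C₁ + C₂x)e^(184x).


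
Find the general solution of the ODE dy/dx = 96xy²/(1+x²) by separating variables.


Separate: dy/y² = 96x/(1+x²) dx.
Integrate LHS: ∫ dy/y² = -1/y.
Integrate RHS via u = 1+x²: 48ln(1+x²) + C.
Result: -1/y = 48ln(1+x²) + C.


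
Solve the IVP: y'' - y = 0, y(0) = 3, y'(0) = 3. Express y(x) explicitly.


Characteristic roots of r² - 1 = 0 are -1, 1.
General solution y = c₁ e^(-x) + c₂ e^(x).
Apply y(0) = 3: c₁ + c₂ = 3. Apply y'(0) = 3: -1 c₁ + 1 c₂ = 3.
Solve: c₁ = 0, c₂ = 3.
Particular solution: y = 0e^(-x) + 3e^(x).


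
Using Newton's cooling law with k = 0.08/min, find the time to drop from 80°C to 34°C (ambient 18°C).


From T(t) = T_a + (T₀ - T_a)e^(-kt), set T(t) = 34:
(34 - 18) / (80 - 18) = e^(-0.08t), so t = -ln(0.258)/0.08 ≈ 16.9 minutes.


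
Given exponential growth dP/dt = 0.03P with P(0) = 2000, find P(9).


The ODE dP/dt = 0.03P has solution P(t) = P(0)e^(0.03t).
Substitute P(0) = 2000 and t = 9: P(9) = 2000 e^(0.27) ≈ 2620.


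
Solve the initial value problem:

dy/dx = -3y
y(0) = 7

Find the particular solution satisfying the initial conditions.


General solution of y' = -3y is y = Ce^(-3x).
Apply y(0) = 7: C = 7.
Particular solution: y = 7e^(-3x).


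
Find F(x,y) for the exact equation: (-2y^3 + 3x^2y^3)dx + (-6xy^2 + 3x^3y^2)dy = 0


Check exactness: ∂M/∂y = -6y^2 + 9x^2y^2 and ∂N/∂x = -6y^2 + 9x^2y^2; equal, so the equation is exact.
Integrate M with respect to x (treating y as constant): ∫M dx = -2xy^3 + x^3y^3 + h(y).
Differentiate w.r.t. y and set equal to N: all terms match, so h'(y) = 0 and h is a constant absorbed into C.
General solution: -2xy^3 + x^3y^3 = C.


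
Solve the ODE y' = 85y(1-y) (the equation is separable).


Separate: dy/[y(1-y)] = 85 dx.
Partial fractions: 1/[y(1-y)] = 1/y + 1/(1-y).
Integrate: ln|y/(1-y)| = 85x + C₀.
Solve for y: y = 1/(1 + Ce^(-85x)).


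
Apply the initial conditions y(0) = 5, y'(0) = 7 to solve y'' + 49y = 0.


Characteristic roots of r² + 49 = 0 are ±7i, so y = C₁cos(7x) + C₂sin(7x).
Apply y(0) = 5: C₁ = 5. Differentiate and apply y'(0) = 7: 7·C₂ = 7, so C₂ = 1.
Particular solution: y = 5cos(7x) + sin(7x).


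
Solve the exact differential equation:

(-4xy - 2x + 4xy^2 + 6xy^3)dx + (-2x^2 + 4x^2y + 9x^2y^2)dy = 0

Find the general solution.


Check exactness: ∂M/∂y = -4x + 8xy + 18xy^2 and ∂N/∂x = -4x + 8xy + 18xy^2; equal, so the equation is exact.
Integrate M with respect to x (treating y as constant): ∫M dx = -2x^2y - x^2 + 2x^2y^2 + 3x^2y^3 + h(y).
Differentiate w.r.t. y and set equal to N: all terms match, so h'(y) = 0 and h is a constant absorbed into C.
General solution: -2x^2y - x^2 + 2x^2y^2 + 3x^2y^3 = C.


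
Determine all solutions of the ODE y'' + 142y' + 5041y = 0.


Characteristic equation: r² + 142r + 5041 = 0, i.e. (r + 71)² = 0.
Repeated root r = -71; include an x factor for the second linearly independent solution.
General solution: y = (C₁ + C₂x)e^(-71x).


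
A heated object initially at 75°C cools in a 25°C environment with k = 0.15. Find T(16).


Newton's law: dT/dt = -k(T - T_a) has solution T(t) = T_a + (T₀ - T_a)e^(-kt).
Plug in T_a = 25, T₀ = 75, k = 0.15, t = 16: T(16) = 25 + (50)e^(-2.40) ≈ 29.5°C.


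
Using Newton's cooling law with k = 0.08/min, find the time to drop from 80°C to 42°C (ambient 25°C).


From T(t) = T_a + (T₀ - T_a)e^(-kt), set T(t) = 42:
(42 - 25) / (80 - 25) = e^(-0.08t), so t = -ln(0.309)/0.08 ≈ 14.7 minutes.


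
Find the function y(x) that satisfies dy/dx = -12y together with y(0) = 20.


General solution of y' = -12y is y = Ce^(-12x).
Apply y(0) = 20: C = 20.
Particular solution: y = 20e^(-12x).


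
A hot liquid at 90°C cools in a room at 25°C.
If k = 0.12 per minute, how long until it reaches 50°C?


From T(t) = T_a + (T₀ - T_a)e^(-kt), set T(t) = 50:
(50 - 25) / (90 - 25) = e^(-0.12t), so t = -ln(0.385)/0.12 ≈ 8.0 minutes.


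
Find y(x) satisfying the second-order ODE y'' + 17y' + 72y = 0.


Characteristic equation: r² + 17r + 72 = 0.
Factor: (r + 8)(r + 9) = 0 ⇒ r = -8, -9 (distinct real).
General solution: y = C₁e^(-8x) + C₂e^(-9x).


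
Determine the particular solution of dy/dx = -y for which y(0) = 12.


General solution of y' = -y is y = Ce^(-x).
Apply y(0) = 12: C = 12.
Particular solution: y = 12e^(-x).


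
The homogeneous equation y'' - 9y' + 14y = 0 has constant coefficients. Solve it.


Characteristic equation: r² - 9r + 14 = 0.
Factor: (r - 2)(r - 7) = 0 ⇒ r = 2, 7 (distinct real).
General solution: y = C₁e^(2x) + C₂e^(7x).


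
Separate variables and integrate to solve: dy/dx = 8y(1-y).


Separate: dy/[y(1-y)] = 8 dx.
Partial fractions: 1/[y(1-y)] = 1/y + 1/(1-y).
Integrate: ln|y/(1-y)| = 8x + C₀.
Solve for y: y = 1/(1 + Ce^(-8x)).


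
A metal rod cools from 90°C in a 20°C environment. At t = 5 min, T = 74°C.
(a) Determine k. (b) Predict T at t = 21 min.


Newton's law: T(t) = T_a + (T₀ - T_a)e^(-kt).
(a) Use T(5) = 74: (74 - 20)/(90 - 20) = e^(-k·5), so k = -ln(0.771)/5 ≈ 0.0519.
(b) Apply k to t = 21: T(21) = 20 + (70)e^(-1.090) ≈ 43.5°C.


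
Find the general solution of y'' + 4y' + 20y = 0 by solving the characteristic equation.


Characteristic equation: r² + 4r + 20 = 0.
Discriminant is negative; roots r = -2 ± 4i (complex conjugate pair).
General solution uses e^(α x)(C₁ cos(β x) + C₂ sin(β x)): y = e^(-2x)(C₁cos(4x) + C₂sin(4x)).


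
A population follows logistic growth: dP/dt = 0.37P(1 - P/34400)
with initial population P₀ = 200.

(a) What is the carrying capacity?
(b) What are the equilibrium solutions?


Logistic ODE dP/dt = 0.37P(1 - P/34400) has equilibria where dP/dt = 0, i.e. P = 0 or P = 34400.
The coefficient (1 - P/K) = 0 when P = K, identifying K = 34400 as the carrying capacity.
(a) K = 34400; (b) equilibria P = 0 and P = 34400.


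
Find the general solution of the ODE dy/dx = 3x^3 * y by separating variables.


Separate variables: dy/y = 3x^3 dx.
Integrate: ln|y| = (3/4)x^4 + C₀.
Exponentiate: y = Ce^((3/4)x^4).


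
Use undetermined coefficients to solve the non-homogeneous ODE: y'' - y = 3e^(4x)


Characteristic roots of r² - 1 = 0 are 1, -1.
y_h = C₁e^(x) + C₂e^(-x).
Forcing exponent 4 is not a characteristic root; try y_p = Ae^(4x).
Substitute: A·(16 + (0)·4 + (-1)) = A·15 = 3, so A = 1/5.
General solution: y = C₁e^(x) + C₂e^(-x) + (1/5)e^(4x).


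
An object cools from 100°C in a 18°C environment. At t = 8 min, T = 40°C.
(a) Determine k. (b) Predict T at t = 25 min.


Newton's law: T(t) = T_a + (T₀ - T_a)e^(-kt).
(a) Use T(8) = 40: (40 - 18)/(100 - 18) = e^(-k·8), so k = -ln(0.268)/8 ≈ 0.1645.
(b) Apply k to t = 25: T(25) = 18 + (82)e^(-4.111) ≈ 19.3°C.


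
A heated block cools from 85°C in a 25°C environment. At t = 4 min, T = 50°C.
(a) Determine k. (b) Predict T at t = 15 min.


Newton's law: T(t) = T_a + (T₀ - T_a)e^(-kt).
(a) Use T(4) = 50: (50 - 25)/(85 - 25) = e^(-k·4), so k = -ln(0.417)/4 ≈ 0.2189.
(b) Apply k to t = 15: T(15) = 25 + (60)e^(-3.283) ≈ 27.3°C.


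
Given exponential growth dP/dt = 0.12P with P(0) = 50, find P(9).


The ODE dP/dt = 0.12P has solution P(t) = P(0)e^(0.12t).
Substitute P(0) = 50 and t = 9: P(9) = 50 e^(1.08) ≈ 147.


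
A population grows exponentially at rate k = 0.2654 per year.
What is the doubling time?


Exponential growth: P(t) = P₀ e^(0.2654t). Set P(t)/P₀ = 2: e^(0.2654t) = 2.
Solve: t = ln(2)/0.2654 ≈ 2.61 years.


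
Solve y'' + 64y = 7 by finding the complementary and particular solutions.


Homogeneous part: r² + 64 = 0 ⇒ r = ±8i, so y_h = C₁cos(8x) + C₂sin(8x).
Try constant y_p = A; plug in: 64A = 7 ⇒ A = 7/64.
General solution: y = C₁cos(8x) + C₂sin(8x) + 7/64.


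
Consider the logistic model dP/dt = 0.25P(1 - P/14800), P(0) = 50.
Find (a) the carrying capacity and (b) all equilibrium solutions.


Logistic ODE dP/dt = 0.25P(1 - P/14800) has equilibria where dP/dt = 0, i.e. P = 0 or P = 14800.
The coefficient (1 - P/K) = 0 when P = K, identifying K = 14800 as the carrying capacity.
(a) K = 14800; (b) equilibria P = 0 and P = 14800.


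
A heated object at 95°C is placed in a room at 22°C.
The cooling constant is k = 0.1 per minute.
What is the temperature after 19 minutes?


Newton's law: dT/dt = -k(T - T_a) has solution T(t) = T_a + (T₀ - T_a)e^(-kt).
Plug in T_a = 22, T₀ = 95, k = 0.1, t = 19: T(19) = 22 + (73)e^(-1.90) ≈ 32.9°C.


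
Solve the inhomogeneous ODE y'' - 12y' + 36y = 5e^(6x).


Characteristic polynomial (r - 6)² = 0; repeated root r = 6.
y_h = (C₁ + C₂x)e^(6x). Forcing matches the repeated root (resonance), so try y_p = Ax² e^(6x).
Substitute and solve for A: 2A = 5, so A = 5/2.
General solution: y = (C₁ + C₂x + (5/2)x²)e^(6x).


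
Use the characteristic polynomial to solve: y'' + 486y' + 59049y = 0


Characteristic equation: r² + 486r + 59049 = 0, i.e. (r + 243)² = 0.
Repeated root r = -243; include an x factor for the second linearly independent solution.
General solution: y = (C₁ + C₂x)e^(-243x).


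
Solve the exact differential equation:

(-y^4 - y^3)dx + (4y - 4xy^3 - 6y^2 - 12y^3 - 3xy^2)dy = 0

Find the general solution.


Check exactness: ∂M/∂y = -4y^3 - 3y^2 and ∂N/∂x = -4y^3 - 3y^2; equal, so the equation is exact.
Integrate M with respect to x (treating y as constant): ∫M dx = -xy^4 - xy^3 + h(y).
Differentiate w.r.t. y and set equal to N: the x-dependent terms already match, leaving h'(y) = 4y - 6y^2 - 12y^3. Integrate: h(y) = 2y^2 - 2y^3 - 3y^4.
So F(x,y) = 2y^2 - xy^4 - 2y^3 - 3y^4 - xy^3.
General solution: 2y^2 - xy^4 - 2y^3 - 3y^4 - xy^3 = C.


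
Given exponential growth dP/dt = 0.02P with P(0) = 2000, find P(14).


The ODE dP/dt = 0.02P has solution P(t) = P(0)e^(0.02t).
Substitute P(0) = 2000 and t = 14: P(14) = 2000 e^(0.28) ≈ 2646.


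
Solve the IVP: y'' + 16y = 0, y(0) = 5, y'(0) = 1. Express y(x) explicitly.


Characteristic roots of r² + 16 = 0 are ±4i, so y = C₁cos(4x) + C₂sin(4x).
Apply y(0) = 5: C₁ = 5. Differentiate and apply y'(0) = 1: 4·C₂ = 1, so C₂ = 1/4.
Particular solution: y = 5cos(4x) + (1/4)sin(4x).


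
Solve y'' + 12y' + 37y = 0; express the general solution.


Characteristic equation: r² + 12r + 37 = 0.
Discriminant is negative; roots r = -6 ± 1i (complex conjugate pair).
General solution uses e^(α x)(C₁ cos(β x) + C₂ sin(β x)): y = e^(-6x)(C₁cos(x) + C₂sin(x)).


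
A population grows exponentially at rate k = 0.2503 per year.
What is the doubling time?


Exponential growth: P(t) = P₀ e^(0.2503t). Set P(t)/P₀ = 2: e^(0.2503t) = 2.
Solve: t = ln(2)/0.2503 ≈ 2.77 years.


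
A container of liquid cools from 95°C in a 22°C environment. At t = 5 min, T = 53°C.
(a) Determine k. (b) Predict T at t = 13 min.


Newton's law: T(t) = T_a + (T₀ - T_a)e^(-kt).
(a) Use T(5) = 53: (53 - 22)/(95 - 22) = e^(-k·5), so k = -ln(0.425)/5 ≈ 0.1713.
(b) Apply k to t = 13: T(13) = 22 + (73)e^(-2.227) ≈ 29.9°C.


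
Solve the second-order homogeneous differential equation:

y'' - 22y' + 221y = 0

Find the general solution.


Characteristic equation: r² - 22r + 221 = 0.
Discriminant is negative; roots r = 11 ± 10i (complex conjugate pair).
General solution uses e^(α x)(C₁ cos(β x) + C₂ sin(β x)): y = e^(11x)(C₁cos(10x) + C₂sin(10x)).


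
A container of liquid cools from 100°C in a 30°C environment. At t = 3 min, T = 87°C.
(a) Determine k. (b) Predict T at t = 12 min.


Newton's law: T(t) = T_a + (T₀ - T_a)e^(-kt).
(a) Use T(3) = 87: (87 - 30)/(100 - 30) = e^(-k·3), so k = -ln(0.814)/3 ≈ 0.0685.
(b) Apply k to t = 12: T(12) = 30 + (70)e^(-0.822) ≈ 60.8°C.


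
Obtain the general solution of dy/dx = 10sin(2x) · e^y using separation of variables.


Separate: e^(-y) dy = 10sin(2x) dx.
Integrate: -e^(-y) = -5cos(2x) + C₀.
Rearrange: e^(-y) = 5cos(2x) + C.


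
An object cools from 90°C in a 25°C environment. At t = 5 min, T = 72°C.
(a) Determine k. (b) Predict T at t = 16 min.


Newton's law: T(t) = T_a + (T₀ - T_a)e^(-kt).
(a) Use T(5) = 72: (72 - 25)/(90 - 25) = e^(-k·5), so k = -ln(0.723)/5 ≈ 0.0648.
(b) Apply k to t = 16: T(16) = 25 + (65)e^(-1.038) ≈ 48.0°C.


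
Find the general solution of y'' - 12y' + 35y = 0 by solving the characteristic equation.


Characteristic equation: r² - 12r + 35 = 0.
Factor: (r - 7)(r - 5) = 0 ⇒ r = 7, 5 (distinct real).
General solution: y = C₁e^(7x) + C₂e^(5x).


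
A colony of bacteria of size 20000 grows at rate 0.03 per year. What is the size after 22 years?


The ODE dP/dt = 0.03P has solution P(t) = P(0)e^(0.03t).
Substitute P(0) = 20000 and t = 22: P(22) = 20000 e^(0.66) ≈ 38696.


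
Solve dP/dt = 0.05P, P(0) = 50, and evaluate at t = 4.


The ODE dP/dt = 0.05P has solution P(t) = P(0)e^(0.05t).
Substitute P(0) = 50 and t = 4: P(4) = 50 e^(0.20) ≈ 61.


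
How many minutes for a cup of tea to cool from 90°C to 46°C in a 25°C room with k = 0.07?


From T(t) = T_a + (T₀ - T_a)e^(-kt), set T(t) = 46:
(46 - 25) / (90 - 25) = e^(-0.07t), so t = -ln(0.323)/0.07 ≈ 16.1 minutes.


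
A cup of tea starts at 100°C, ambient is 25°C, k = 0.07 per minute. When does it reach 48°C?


From T(t) = T_a + (T₀ - T_a)e^(-kt), set T(t) = 48:
(48 - 25) / (100 - 25) = e^(-0.07t), so t = -ln(0.307)/0.07 ≈ 16.9 minutes.


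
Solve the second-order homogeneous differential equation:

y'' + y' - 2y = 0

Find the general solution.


Characteristic equation: r² + r - 2 = 0.
Factor: (r - 1)(r + 2) = 0 ⇒ r = 1, -2 (distinct real).
General solution: y = C₁e^(x) + C₂e^(-2x).


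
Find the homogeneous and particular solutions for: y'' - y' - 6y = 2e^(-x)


Characteristic roots of r² - r - 6 = 0 are 3, -2.
y_h = C₁e^(3x) + C₂e^(-2x).
Forcing exponent -1 is not a characteristic root; try y_p = Ae^(-x).
Substitute: A·(1 + (-1)·-1 + (-6)) = A·-4 = 2, so A = -1/2.
General solution: y = C₁e^(3x) + C₂e^(-2x) - (1/2)e^(-x).


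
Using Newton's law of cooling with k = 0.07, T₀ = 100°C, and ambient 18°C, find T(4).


Newton's law: dT/dt = -k(T - T_a) has solution T(t) = T_a + (T₀ - T_a)e^(-kt).
Plug in T_a = 18, T₀ = 100, k = 0.07, t = 4: T(4) = 18 + (82)e^(-0.28) ≈ 80.0°C.


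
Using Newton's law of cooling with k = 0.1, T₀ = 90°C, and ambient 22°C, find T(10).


Newton's law: dT/dt = -k(T - T_a) has solution T(t) = T_a + (T₀ - T_a)e^(-kt).
Plug in T_a = 22, T₀ = 90, k = 0.1, t = 10: T(10) = 22 + (68)e^(-1.00) ≈ 47.0°C.


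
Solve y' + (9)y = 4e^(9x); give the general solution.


P(x) = 9 ⇒ μ = e^(9x).
(μ y)' = 4e^(18x) ⇒ μ y = (4/18)e^(18x) + C.
Divide by μ: y = (2/9)e^(9x) + Ce^(-9x).


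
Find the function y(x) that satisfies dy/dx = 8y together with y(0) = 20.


General solution of y' = 8y is y = Ce^(8x).
Apply y(0) = 20: C = 20.
Particular solution: y = 20e^(8x).


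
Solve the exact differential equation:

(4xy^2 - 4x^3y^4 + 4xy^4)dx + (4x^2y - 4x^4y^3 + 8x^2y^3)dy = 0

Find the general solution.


Check exactness: ∂M/∂y = 8xy - 16x^3y^3 + 16xy^3 and ∂N/∂x = 8xy - 16x^3y^3 + 16xy^3; equal, so the equation is exact.
Integrate M with respect to x (treating y as constant): ∫M dx = 2x^2y^2 - x^4y^4 + 2x^2y^4 + h(y).
Differentiate w.r.t. y and set equal to N: all terms match, so h'(y) = 0 and h is a constant absorbed into C.
General solution: 2x^2y^2 - x^4y^4 + 2x^2y^4 = C.


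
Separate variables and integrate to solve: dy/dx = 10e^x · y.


Separate variables: dy/y = 10e^x dx.
Integrate: ln|y| = 10e^x + C₀.
Exponentiate: y = Ce^(10e^x).


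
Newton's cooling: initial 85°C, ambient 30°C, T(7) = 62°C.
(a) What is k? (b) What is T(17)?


Newton's law: T(t) = T_a + (T₀ - T_a)e^(-kt).
(a) Use T(7) = 62: (62 - 30)/(85 - 30) = e^(-k·7), so k = -ln(0.582)/7 ≈ 0.0774.
(b) Apply k to t = 17: T(17) = 30 + (55)e^(-1.315) ≈ 44.8°C.


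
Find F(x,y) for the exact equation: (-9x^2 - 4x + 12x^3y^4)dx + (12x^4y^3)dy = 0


Check exactness: ∂M/∂y = 48x^3y^3 and ∂N/∂x = 48x^3y^3; equal, so the equation is exact.
Integrate M with respect to x (treating y as constant): ∫M dx = -3x^3 - 2x^2 + 3x^4y^4 + h(y).
Differentiate w.r.t. y and set equal to N: all terms match, so h'(y) = 0 and h is a constant absorbed into C.
General solution: -3x^3 - 2x^2 + 3x^4y^4 = C.


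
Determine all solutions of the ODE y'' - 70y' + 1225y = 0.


Characteristic equation: r² - 70r + 1225 = 0, i.e. (r - 35)² = 0.
Repeated root r = 35; include an x factor for the second linearly independent solution.
General solution: y = (C₁ + C₂x)e^(35x).


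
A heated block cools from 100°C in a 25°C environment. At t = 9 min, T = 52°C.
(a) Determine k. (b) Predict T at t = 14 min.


Newton's law: T(t) = T_a + (T₀ - T_a)e^(-kt).
(a) Use T(9) = 52: (52 - 25)/(100 - 25) = e^(-k·9), so k = -ln(0.360)/9 ≈ 0.1135.
(b) Apply k to t = 14: T(14) = 25 + (75)e^(-1.589) ≈ 40.3°C.


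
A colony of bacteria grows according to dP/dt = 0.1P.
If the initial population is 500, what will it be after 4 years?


The ODE dP/dt = 0.1P has solution P(t) = P(0)e^(0.1t).
Substitute P(0) = 500 and t = 4: P(4) = 500 e^(0.40) ≈ 746.


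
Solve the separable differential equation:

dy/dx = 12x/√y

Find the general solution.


Separate: √y dy = 12x dx.
Integrate: (2/3)y^(3/2) = 6x² + C.


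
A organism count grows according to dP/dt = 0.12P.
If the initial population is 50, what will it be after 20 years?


The ODE dP/dt = 0.12P has solution P(t) = P(0)e^(0.12t).
Substitute P(0) = 50 and t = 20: P(20) = 50 e^(2.40) ≈ 551.


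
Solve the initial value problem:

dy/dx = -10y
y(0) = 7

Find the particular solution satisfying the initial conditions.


General solution of y' = -10y is y = Ce^(-10x).
Apply y(0) = 7: C = 7.
Particular solution: y = 7e^(-10x).


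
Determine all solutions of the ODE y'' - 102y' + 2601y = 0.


Characteristic equation: r² - 102r + 2601 = 0, i.e. (r - 51)² = 0.
Repeated root r = 51; include an x factor for the second linearly independent solution.
General solution: y = (C₁ + C₂x)e^(51x).


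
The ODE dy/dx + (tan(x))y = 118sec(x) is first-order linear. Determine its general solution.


P(x) = tan(x) ⇒ μ = e^(∫tan(x)dx) = sec(x).
(sec(x) y)' = 118sec²(x) ⇒ sec(x) y = 118tan(x) + C.
Multiply by cos(x): y = 118sin(x) + C·cos(x).


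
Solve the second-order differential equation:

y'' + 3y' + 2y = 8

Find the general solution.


Characteristic roots of r² + 3r + 2 = 0 are -2, -1.
y_h = C₁e^(-2x) + C₂e^(-x).
Constant forcing; try y_p = A. Then 2A = 8 ⇒ A = 4.
General solution: y = C₁e^(-2x) + C₂e^(-x) + 4.


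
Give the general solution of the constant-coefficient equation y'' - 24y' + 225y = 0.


Characteristic equation: r² - 24r + 225 = 0.
Discriminant is negative; roots r = 12 ± 9i (complex conjugate pair).
General solution uses e^(α x)(C₁ cos(β x) + C₂ sin(β x)): y = e^(12x)(C₁cos(9x) + C₂sin(9x)).


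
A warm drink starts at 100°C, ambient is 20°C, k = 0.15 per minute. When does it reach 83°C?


From T(t) = T_a + (T₀ - T_a)e^(-kt), set T(t) = 83:
(83 - 20) / (100 - 20) = e^(-0.15t), so t = -ln(0.787)/0.15 ≈ 1.6 minutes.


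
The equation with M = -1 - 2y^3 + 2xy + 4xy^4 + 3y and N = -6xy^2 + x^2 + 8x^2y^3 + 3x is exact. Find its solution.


Check exactness: ∂M/∂y = -6y^2 + 2x + 16xy^3 + 3 and ∂N/∂x = -6y^2 + 2x + 16xy^3 + 3; equal, so the equation is exact.
Integrate M with respect to x (treating y as constant): ∫M dx = -x - 2xy^3 + x^2y + 2x^2y^4 + 3xy + h(y).
Differentiate w.r.t. y and set equal to N: all terms match, so h'(y) = 0 and h is a constant absorbed into C.
General solution: -x - 2xy^3 + x^2y + 2x^2y^4 + 3xy = C.


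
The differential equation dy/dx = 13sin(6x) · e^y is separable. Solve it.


Separate: e^(-y) dy = 13sin(6x) dx.
Integrate: -e^(-y) = -(13/6)cos(6x) + C₀.
Rearrange: e^(-y) = (13/6)cos(6x) + C.


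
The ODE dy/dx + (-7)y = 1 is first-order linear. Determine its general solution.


P(x) = -7 ⇒ μ = e^(-7x).
(μ y)' = e^(-7x) ⇒ μ y = -(1/7)e^(-7x) + C.
Divide by μ: y = -1/7 + Ce^(7x).


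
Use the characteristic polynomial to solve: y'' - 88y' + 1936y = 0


Characteristic equation: r² - 88r + 1936 = 0, i.e. (r - 44)² = 0.
Repeated root r = 44; include an x factor for the second linearly independent solution.
General solution: y = (C₁ + C₂x)e^(44x).


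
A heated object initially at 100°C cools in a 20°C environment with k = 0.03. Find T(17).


Newton's law: dT/dt = -k(T - T_a) has solution T(t) = T_a + (T₀ - T_a)e^(-kt).
Plug in T_a = 20, T₀ = 100, k = 0.03, t = 17: T(17) = 20 + (80)e^(-0.51) ≈ 68.0°C.


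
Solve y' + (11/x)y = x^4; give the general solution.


P(x) = 11/x ⇒ μ = x^11.
(x^11 y)' = x^15 ⇒ x^11 y = x^16/(16) + C.
Solve for y: y = (1/16)x^5 + C/x^11.


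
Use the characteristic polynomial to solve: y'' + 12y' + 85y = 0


Characteristic equation: r² + 12r + 85 = 0.
Discriminant is negative; roots r = -6 ± 7i (complex conjugate pair).
General solution uses e^(α x)(C₁ cos(β x) + C₂ sin(β x)): y = e^(-6x)(C₁cos(7x) + C₂sin(7x)).


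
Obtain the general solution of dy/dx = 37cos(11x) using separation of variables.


g(y) = 1, so integrate directly: y = ∫ 37cos(11x) dx = (37/11)sin(11x) + C.


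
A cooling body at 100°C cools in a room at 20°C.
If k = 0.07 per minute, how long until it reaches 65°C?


From T(t) = T_a + (T₀ - T_a)e^(-kt), set T(t) = 65:
(65 - 20) / (100 - 20) = e^(-0.07t), so t = -ln(0.562)/0.07 ≈ 8.2 minutes.


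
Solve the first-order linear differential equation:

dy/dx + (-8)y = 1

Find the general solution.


P(x) = -8 ⇒ μ = e^(-8x).
(μ y)' = e^(-8x) ⇒ μ y = -(1/8)e^(-8x) + C.
Divide by μ: y = -1/8 + Ce^(8x).


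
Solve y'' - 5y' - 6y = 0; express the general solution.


Characteristic equation: r² - 5r - 6 = 0.
Factor: (r - 6)(r + 1) = 0 ⇒ r = 6, -1 (distinct real).
General solution: y = C₁e^(6x) + C₂e^(-x).


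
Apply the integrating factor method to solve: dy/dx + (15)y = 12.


P(x) = 15, Q(x) = 12; integrating factor μ = e^(15x).
(μ y)' = 12e^(15x) ⇒ μ y = (4/5)e^(15x) + C.
Divide by μ: y = 4/5 + Ce^(-15x).


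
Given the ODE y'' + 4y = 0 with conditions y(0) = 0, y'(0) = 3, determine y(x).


Characteristic roots of r² + 4 = 0 are ±2i, so y = C₁cos(2x) + C₂sin(2x).
Apply y(0) = 0: C₁ = 0. Differentiate and apply y'(0) = 3: 2·C₂ = 3, so C₂ = 3/2.
Particular solution: y = (3/2)sin(2x).


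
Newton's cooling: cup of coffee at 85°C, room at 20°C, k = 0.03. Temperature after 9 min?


Newton's law: dT/dt = -k(T - T_a) has solution T(t) = T_a + (T₀ - T_a)e^(-kt).
Plug in T_a = 20, T₀ = 85, k = 0.03, t = 9: T(9) = 20 + (65)e^(-0.27) ≈ 69.6°C.


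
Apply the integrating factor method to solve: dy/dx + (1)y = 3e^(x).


P(x) = 1 ⇒ μ = e^(x).
(μ y)' = 3e^(2x) ⇒ μ y = (3/2)e^(2x) + C.
Divide by μ: y = (3/2)e^(x) + Ce^(-x).


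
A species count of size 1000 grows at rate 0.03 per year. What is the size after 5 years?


The ODE dP/dt = 0.03P has solution P(t) = P(0)e^(0.03t).
Substitute P(0) = 1000 and t = 5: P(5) = 1000 e^(0.15) ≈ 1162.


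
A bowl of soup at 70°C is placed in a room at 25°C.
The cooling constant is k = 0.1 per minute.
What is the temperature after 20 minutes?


Newton's law: dT/dt = -k(T - T_a) has solution T(t) = T_a + (T₀ - T_a)e^(-kt).
Plug in T_a = 25, T₀ = 70, k = 0.1, t = 20: T(20) = 25 + (45)e^(-2.00) ≈ 31.1°C.


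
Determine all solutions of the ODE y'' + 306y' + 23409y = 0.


Characteristic equation: r² + 306r + 23409 = 0, i.e. (r + 153)² = 0.
Repeated root r = -153; include an x factor for the second linearly independent solution.
General solution: y = (C₁ + C₂x)e^(-153x).


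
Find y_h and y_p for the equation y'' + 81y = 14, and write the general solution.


Homogeneous part: r² + 81 = 0 ⇒ r = ±9i, so y_h = C₁cos(9x) + C₂sin(9x).
Try constant y_p = A; plug in: 81A = 14 ⇒ A = 14/81.
General solution: y = C₁cos(9x) + C₂sin(9x) + 14/81.


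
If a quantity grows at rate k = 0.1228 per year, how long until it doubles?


Exponential growth: P(t) = P₀ e^(0.1228t). Set P(t)/P₀ = 2: e^(0.1228t) = 2.
Solve: t = ln(2)/0.1228 ≈ 5.64 years.


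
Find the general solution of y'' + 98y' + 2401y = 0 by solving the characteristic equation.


Characteristic equation: r² + 98r + 2401 = 0, i.e. (r + 49)² = 0.
Repeated root r = -49; include an x factor for the second linearly independent solution.
General solution: y = (C₁ + C₂x)e^(-49x).


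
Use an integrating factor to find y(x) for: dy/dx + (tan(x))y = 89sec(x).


P(x) = tan(x) ⇒ μ = e^(∫tan(x)dx) = sec(x).
(sec(x) y)' = 89sec²(x) ⇒ sec(x) y = 89tan(x) + C.
Multiply by cos(x): y = 89sin(x) + C·cos(x).


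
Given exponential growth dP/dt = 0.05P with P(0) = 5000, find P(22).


The ODE dP/dt = 0.05P has solution P(t) = P(0)e^(0.05t).
Substitute P(0) = 5000 and t = 22: P(22) = 5000 e^(1.10) ≈ 15021.


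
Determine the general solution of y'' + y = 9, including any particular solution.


Homogeneous part: r² + 1 = 0 ⇒ r = ±1i, so y_h = C₁cos(x) + C₂sin(x).
Try constant y_p = A; plug in: 1A = 9 ⇒ A = 9.
General solution: y = C₁cos(x) + C₂sin(x) + 9.


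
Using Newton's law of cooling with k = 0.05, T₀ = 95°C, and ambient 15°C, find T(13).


Newton's law: dT/dt = -k(T - T_a) has solution T(t) = T_a + (T₀ - T_a)e^(-kt).
Plug in T_a = 15, T₀ = 95, k = 0.05, t = 13: T(13) = 15 + (80)e^(-0.65) ≈ 56.8°C.


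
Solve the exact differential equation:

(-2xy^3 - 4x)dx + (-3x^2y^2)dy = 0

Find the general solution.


Check exactness: ∂M/∂y = -6xy^2 and ∂N/∂x = -6xy^2; equal, so the equation is exact.
Integrate M with respect to x (treating y as constant): ∫M dx = -x^2y^3 - 2x^2 + h(y).
Differentiate w.r.t. y and set equal to N: all terms match, so h'(y) = 0 and h is a constant absorbed into C.
General solution: -x^2y^3 - 2x^2 = C.


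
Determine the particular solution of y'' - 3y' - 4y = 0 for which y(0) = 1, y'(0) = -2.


Characteristic roots of r² - 3r - 4 = 0 are 4, -1.
General solution y = c₁ e^(4x) + c₂ e^(-x).
Apply y(0) = 1: c₁ + c₂ = 1. Apply y'(0) = -2: 4 c₁ - 1 c₂ = -2.
Solve: c₁ = -1/5, c₂ = 6/5.
Particular solution: y = -(1/5)e^(4x) + (6/5)e^(-x).


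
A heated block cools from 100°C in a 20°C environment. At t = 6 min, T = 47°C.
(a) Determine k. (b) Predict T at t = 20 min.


Newton's law: T(t) = T_a + (T₀ - T_a)e^(-kt).
(a) Use T(6) = 47: (47 - 20)/(100 - 20) = e^(-k·6), so k = -ln(0.338)/6 ≈ 0.1810.
(b) Apply k to t = 20: T(20) = 20 + (80)e^(-3.621) ≈ 22.1°C.


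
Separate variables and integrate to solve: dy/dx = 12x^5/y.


Separate variables: y dy = 12x^5 dx.
Integrate both sides: y²/2 = 2x^6 + C₀.
Multiply by 2: y² = 4x^6 + C.


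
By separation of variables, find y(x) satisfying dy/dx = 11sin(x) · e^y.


Separate: e^(-y) dy = 11sin(x) dx.
Integrate: -e^(-y) = -11cos(x) + C₀.
Rearrange: e^(-y) = 11cos(x) + C.


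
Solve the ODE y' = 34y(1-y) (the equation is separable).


Separate: dy/[y(1-y)] = 34 dx.
Partial fractions: 1/[y(1-y)] = 1/y + 1/(1-y).
Integrate: ln|y/(1-y)| = 34x + C₀.
Solve for y: y = 1/(1 + Ce^(-34x)).


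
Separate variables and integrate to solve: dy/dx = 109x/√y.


Separate: √y dy = 109x dx.
Integrate: (2/3)y^(3/2) = (109/2)x² + C.


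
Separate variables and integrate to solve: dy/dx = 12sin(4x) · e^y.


Separate: e^(-y) dy = 12sin(4x) dx.
Integrate: -e^(-y) = -3cos(4x) + C₀.
Rearrange: e^(-y) = 3cos(4x) + C.


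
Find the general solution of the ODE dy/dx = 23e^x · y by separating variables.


Separate variables: dy/y = 23e^x dx.
Integrate: ln|y| = 23e^x + C₀.
Exponentiate: y = Ce^(23e^x).


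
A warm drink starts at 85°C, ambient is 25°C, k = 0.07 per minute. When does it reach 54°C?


From T(t) = T_a + (T₀ - T_a)e^(-kt), set T(t) = 54:
(54 - 25) / (85 - 25) = e^(-0.07t), so t = -ln(0.483)/0.07 ≈ 10.4 minutes.


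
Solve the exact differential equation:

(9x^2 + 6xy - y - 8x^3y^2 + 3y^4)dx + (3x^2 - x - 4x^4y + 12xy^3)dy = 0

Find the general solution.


Check exactness: ∂M/∂y = 6x - 1 - 16x^3y + 12y^3 and ∂N/∂x = 6x - 1 - 16x^3y + 12y^3; equal, so the equation is exact.
Integrate M with respect to x (treating y as constant): ∫M dx = 3x^3 + 3x^2y - xy - 2x^4y^2 + 3xy^4 + h(y).
Differentiate w.r.t. y and set equal to N: all terms match, so h'(y) = 0 and h is a constant absorbed into C.
General solution: 3x^3 + 3x^2y - xy - 2x^4y^2 + 3xy^4 = C.


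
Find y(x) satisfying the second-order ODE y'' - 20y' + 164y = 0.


Characteristic equation: r² - 20r + 164 = 0.
Discriminant is negative; roots r = 10 ± 8i (complex conjugate pair).
General solution uses e^(α x)(C₁ cos(β x) + C₂ sin(β x)): y = e^(10x)(C₁cos(8x) + C₂sin(8x)).


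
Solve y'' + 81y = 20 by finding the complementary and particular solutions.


Homogeneous part: r² + 81 = 0 ⇒ r = ±9i, so y_h = C₁cos(9x) + C₂sin(9x).
Try constant y_p = A; plug in: 81A = 20 ⇒ A = 20/81.
General solution: y = C₁cos(9x) + C₂sin(9x) + 20/81.


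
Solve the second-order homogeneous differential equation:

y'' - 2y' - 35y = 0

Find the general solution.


Characteristic equation: r² - 2r - 35 = 0.
Factor: (r - 7)(r + 5) = 0 ⇒ r = 7, -5 (distinct real).
General solution: y = C₁e^(7x) + C₂e^(-5x).


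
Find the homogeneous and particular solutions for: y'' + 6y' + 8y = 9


Characteristic roots of r² + 6r + 8 = 0 are -4, -2.
y_h = C₁e^(-4x) + C₂e^(-2x).
Constant forcing; try y_p = A. Then 8A = 9 ⇒ A = 9/8.
General solution: y = C₁e^(-4x) + C₂e^(-2x) + 9/8.


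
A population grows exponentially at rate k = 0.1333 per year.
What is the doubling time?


Exponential growth: P(t) = P₀ e^(0.1333t). Set P(t)/P₀ = 2: e^(0.1333t) = 2.
Solve: t = ln(2)/0.1333 ≈ 5.20 years.


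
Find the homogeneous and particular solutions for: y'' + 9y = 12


Homogeneous part: r² + 9 = 0 ⇒ r = ±3i, so y_h = C₁cos(3x) + C₂sin(3x).
Try constant y_p = A; plug in: 9A = 12 ⇒ A = 4/3.
General solution: y = C₁cos(3x) + C₂sin(3x) + 4/3.


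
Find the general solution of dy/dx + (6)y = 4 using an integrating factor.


P(x) = 6, Q(x) = 4; integrating factor μ = e^(6x).
(μ y)' = 4e^(6x) ⇒ μ y = (2/3)e^(6x) + C.
Divide by μ: y = 2/3 + Ce^(-6x).


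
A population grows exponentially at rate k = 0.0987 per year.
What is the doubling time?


Exponential growth: P(t) = P₀ e^(0.0987t). Set P(t)/P₀ = 2: e^(0.0987t) = 2.
Solve: t = ln(2)/0.0987 ≈ 7.02 years.


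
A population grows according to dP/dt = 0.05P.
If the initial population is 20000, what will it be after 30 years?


The ODE dP/dt = 0.05P has solution P(t) = P(0)e^(0.05t).
Substitute P(0) = 20000 and t = 30: P(30) = 20000 e^(1.50) ≈ 89634.


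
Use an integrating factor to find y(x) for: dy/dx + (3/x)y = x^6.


P(x) = 3/x ⇒ μ = x^3.
(x^3 y)' = x^9 ⇒ x^3 y = x^10/(10) + C.
Solve for y: y = (1/10)x^7 + C/x^3.


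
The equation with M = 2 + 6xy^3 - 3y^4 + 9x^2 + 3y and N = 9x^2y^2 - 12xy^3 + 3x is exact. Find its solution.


Check exactness: ∂M/∂y = 18xy^2 - 12y^3 + 3 and ∂N/∂x = 18xy^2 - 12y^3 + 3; equal, so the equation is exact.
Integrate M with respect to x (treating y as constant): ∫M dx = 2x + 3x^2y^3 - 3xy^4 + 3x^3 + 3xy + h(y).
Differentiate w.r.t. y and set equal to N: all terms match, so h'(y) = 0 and h is a constant absorbed into C.
General solution: 2x + 3x^2y^3 - 3xy^4 + 3x^3 + 3xy = C.


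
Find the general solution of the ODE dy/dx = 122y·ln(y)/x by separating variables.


Separate: dy/[y ln(y)] = 122 dx/x.
Substitute u = ln(y): du/u = 122 dx/x.
Integrate: ln|ln(y)| = 122ln|x| + C₀, hence ln(y) = C·x^122.


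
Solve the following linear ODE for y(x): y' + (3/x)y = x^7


P(x) = 3/x ⇒ μ = x^3.
(x^3 y)' = x^10 ⇒ x^3 y = x^11/(11) + C.
Solve for y: y = (1/11)x^8 + C/x^3.


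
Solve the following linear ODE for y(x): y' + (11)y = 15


P(x) = 11, Q(x) = 15; integrating factor μ = e^(11x).
(μ y)' = 15e^(11x) ⇒ μ y = (15/11)e^(11x) + C.
Divide by μ: y = 15/11 + Ce^(-11x).


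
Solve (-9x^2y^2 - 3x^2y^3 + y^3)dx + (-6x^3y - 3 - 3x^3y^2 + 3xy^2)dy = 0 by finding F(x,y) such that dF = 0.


Check exactness: ∂M/∂y = -18x^2y - 9x^2y^2 + 3y^2 and ∂N/∂x = -18x^2y - 9x^2y^2 + 3y^2; equal, so the equation is exact.
Integrate M with respect to x (treating y as constant): ∫M dx = -3x^3y^2 - x^3y^3 + xy^3 + h(y).
Differentiate w.r.t. y and set equal to N: the x-dependent terms already match, leaving h'(y) = -3. Integrate: h(y) = -3y.
So F(x,y) = -3x^3y^2 - 3y - x^3y^3 + xy^3.
General solution: -3x^3y^2 - 3y - x^3y^3 + xy^3 = C.


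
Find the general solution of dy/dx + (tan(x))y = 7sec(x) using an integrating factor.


P(x) = tan(x) ⇒ μ = e^(∫tan(x)dx) = sec(x).
(sec(x) y)' = 7sec²(x) ⇒ sec(x) y = 7tan(x) + C.
Multiply by cos(x): y = 7sin(x) + C·cos(x).


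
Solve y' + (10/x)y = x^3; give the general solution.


P(x) = 10/x ⇒ μ = x^10.
(x^10 y)' = x^13 ⇒ x^10 y = x^14/(14) + C.
Solve for y: y = (1/14)x^4 + C/x^10.


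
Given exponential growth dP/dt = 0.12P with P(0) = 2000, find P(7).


The ODE dP/dt = 0.12P has solution P(t) = P(0)e^(0.12t).
Substitute P(0) = 2000 and t = 7: P(7) = 2000 e^(0.84) ≈ 4633.


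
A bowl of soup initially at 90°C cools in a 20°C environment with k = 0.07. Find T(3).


Newton's law: dT/dt = -k(T - T_a) has solution T(t) = T_a + (T₀ - T_a)e^(-kt).
Plug in T_a = 20, T₀ = 90, k = 0.07, t = 3: T(3) = 20 + (70)e^(-0.21) ≈ 76.7°C.


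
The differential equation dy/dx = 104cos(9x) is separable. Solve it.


g(y) = 1, so integrate directly: y = ∫ 104cos(9x) dx = (104/9)sin(9x) + C.


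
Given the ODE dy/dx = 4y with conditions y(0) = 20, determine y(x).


General solution of y' = 4y is y = Ce^(4x).
Apply y(0) = 20: C = 20.
Particular solution: y = 20e^(4x).


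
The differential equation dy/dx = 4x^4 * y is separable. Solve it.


Separate variables: dy/y = 4x^4 dx.
Integrate: ln|y| = (4/5)x^5 + C₀.
Exponentiate: y = Ce^((4/5)x^5).


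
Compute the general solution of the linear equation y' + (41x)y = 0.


P(x) = 41x ⇒ μ = e^((41/2)x²).
Q(x) = 0 so μ y is constant: y = Ce^(-(41/2)x²).


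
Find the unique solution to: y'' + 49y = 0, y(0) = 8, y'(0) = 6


Characteristic roots of r² + 49 = 0 are ±7i, so y = C₁cos(7x) + C₂sin(7x).
Apply y(0) = 8: C₁ = 8. Differentiate and apply y'(0) = 6: 7·C₂ = 6, so C₂ = 6/7.
Particular solution: y = 8cos(7x) + (6/7)sin(7x).


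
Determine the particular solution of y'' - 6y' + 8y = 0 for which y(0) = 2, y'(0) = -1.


Characteristic roots of r² - 6r + 8 = 0 are 2, 4.
General solution y = c₁ e^(2x) + c₂ e^(4x).
Apply y(0) = 2: c₁ + c₂ = 2. Apply y'(0) = -1: 2 c₁ + 4 c₂ = -1.
Solve: c₁ = 9/2, c₂ = -5/2.
Particular solution: y = (9/2)e^(2x) - (5/2)e^(4x).
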